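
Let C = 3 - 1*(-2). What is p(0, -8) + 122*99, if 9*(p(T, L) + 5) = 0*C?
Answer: 12073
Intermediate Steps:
C = 5 (C = 3 + 2 = 5)
p(T, L) = -5 (p(T, L) = -5 + (0*5)/9 = -5 + (⅑)*0 = -5 + 0 = -5)
p(0, -8) + 122*99 = -5 + 122*99 = -5 + 12078 = 12073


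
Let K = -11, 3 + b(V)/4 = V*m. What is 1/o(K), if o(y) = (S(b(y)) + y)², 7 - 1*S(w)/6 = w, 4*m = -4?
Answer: 1/25921 ≈ 3.8579e-5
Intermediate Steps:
m = -1 (m = (¼)*(-4) = -1)
b(V) = -12 - 4*V (b(V) = -12 + 4*(V*(-1)) = -12 + 4*(-V) = -12 - 4*V)
S(w) = 42 - 6*w
o(y) = (114 + 25*y)² (o(y) = ((42 - 6*(-12 - 4*y)) + y)² = ((42 + (72 + 24*y)) + y)² = ((114 + 24*y) + y)² = (114 + 25*y)²)
1/o(K) = 1/((114 + 25*(-11))²) = 1/((114 - 275)²) = 1/((-161)²) = 1/25921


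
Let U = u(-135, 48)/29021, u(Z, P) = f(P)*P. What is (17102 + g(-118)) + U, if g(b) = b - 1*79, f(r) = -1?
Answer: 490599957/29021 ≈ 16905.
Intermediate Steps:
u(Z, P) = -P
g(b) = -79 + b (g(b) = b - 79 = -79 + b)
U = -48/29021 (U = -1*48/29021 = -48*1/29021 = -48/29021 ≈ -0.0016540)
(17102 + g(-118)) + U = (17102 + (-79 - 118)) - 48/29021 = (17102 - 197) - 48/29021 = 16905 - 48/29021 = 490599957/29021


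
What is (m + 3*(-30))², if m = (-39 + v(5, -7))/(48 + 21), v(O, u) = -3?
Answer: 4343056/529 ≈ 8209.9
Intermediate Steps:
m = -14/23 (m = (-39 - 3)/(48 + 21) = -42/69 = -42*1/69 = -14/23 ≈ -0.60870)
(m + 3*(-30))² = (-14/23 + 3*(-30))² = (-14/23 - 90)² = (-2084/23)² = 4343056/529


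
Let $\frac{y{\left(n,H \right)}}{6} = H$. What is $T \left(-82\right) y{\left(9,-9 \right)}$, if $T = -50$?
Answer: $-221400$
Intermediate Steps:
$y{\left(n,H \right)} = 6 H$
$T \left(-82\right) y{\left(9,-9 \right)} = \left(-50\right) \left(-82\right) 6 \left(-9\right) = 4100 \left(-54\right) = -221400$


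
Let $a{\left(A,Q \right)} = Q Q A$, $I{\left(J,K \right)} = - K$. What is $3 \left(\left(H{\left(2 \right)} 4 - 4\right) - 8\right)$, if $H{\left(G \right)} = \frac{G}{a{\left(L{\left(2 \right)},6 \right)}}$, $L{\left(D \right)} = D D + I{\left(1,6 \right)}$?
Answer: $- \frac{109}{3} \approx -36.333$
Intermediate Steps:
$L{\left(D \right)} = -6 + D^{2}$ ($L{\left(D \right)} = D D - 6 = D^{2} - 6 = -6 + D^{2}$)
$a{\left(A,Q \right)} = A Q^{2}$ ($a{\left(A,Q \right)} = Q^{2} A = A Q^{2}$)
$H{\left(G \right)} = - \frac{G}{72}$ ($H{\left(G \right)} = \frac{G}{\left(-6 + 2^{2}\right) 6^{2}} = \frac{G}{\left(-6 + 4\right) 36} = \frac{G}{\left(-2\right) 36} = \frac{G}{-72} = G \left(- \frac{1}{72}\right) = - \frac{G}{72}$)
$3 \left(\left(H{\left(2 \right)} 4 - 4\right) - 8\right) = 3 \left(\left(\left(- \frac{1}{72}\right) 2 \cdot 4 - 4\right) - 8\right) = 3 \left(\left(\left(- \frac{1}{36}\right) 4 - 4\right) - 8\right) = 3 \left(\left(- \frac{1}{9} - 4\right) - 8\right) = 3 \left(- \frac{37}{9} - 8\right) = 3 \left(- \frac{109}{9}\right) = - \frac{109}{3}$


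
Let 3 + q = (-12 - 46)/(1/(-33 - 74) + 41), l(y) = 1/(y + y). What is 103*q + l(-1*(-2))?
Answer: -3986791/8772 ≈ -454.49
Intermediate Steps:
l(y) = 1/(2*y)
q = -9682/2193 (q = -3 + (-12 - 46)/(1/(-33 - 74) + 41) = -3 - 58/(1/(-107) + 41) = -3 - 58/(-1/107 + 41) = -3 - 58/4386/107 = -3 - 58*107/4386 = -3 - 3103/2193 = -9682/2193 ≈ -4.4150)
103*q + l(-1*(-2)) = 103*(-9682/2193) + 1/(2*((-1*(-2)))) = -997246/2193 + (1/2)/2 = -997246/2193 + (1/2)*(1/2) = -997246/2193 + 1/4 = -3986791/8772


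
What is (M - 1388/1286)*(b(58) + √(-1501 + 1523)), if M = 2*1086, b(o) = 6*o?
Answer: 485773896/643 + 1395902*√22/643 ≈ 7.6566e+5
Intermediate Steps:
M = 2172
(M - 1388/1286)*(b(58) + √(-1501 + 1523)) = (2172 - 1388/1286)*(6*58 + √(-1501 + 1523)) = (2172 - 1388*1/1286)*(348 + √22) = (2172 - 694/643)*(348 + √22) = 1395902*(348 + √22)/643 = 485773896/643 + 1395902*√22/643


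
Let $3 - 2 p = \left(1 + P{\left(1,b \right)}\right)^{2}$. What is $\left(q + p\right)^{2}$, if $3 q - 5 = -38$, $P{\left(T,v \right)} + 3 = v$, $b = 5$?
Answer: $196$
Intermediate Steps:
$P{\left(T,v \right)} = -3 + v$
$q = -11$ ($q = \frac{5}{3} + \frac{1}{3} \left(-38\right) = \frac{5}{3} - \frac{38}{3} = -11$)
$p = -3$ ($p = \frac{3}{2} - \frac{\left(1 + \left(-3 + 5\right)\right)^{2}}{2} = \frac{3}{2} - \frac{\left(1 + 2\right)^{2}}{2} = \frac{3}{2} - \frac{3^{2}}{2} = \frac{3}{2} - \frac{9}{2} = -3$)
$\left(q + p\right)^{2} = \left(-11 - 3\right)^{2} = \left(-14\right)^{2} = 196$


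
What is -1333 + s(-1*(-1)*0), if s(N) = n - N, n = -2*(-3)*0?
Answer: -1333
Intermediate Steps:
n = 0 (n = 6*0 = 0)
s(N) = -N (s(N) = 0 - N = -N)
-1333 + s(-1*(-1)*0) = -1333 - (-1*(-1))*0 = -1333 - 0 = -1333 - 1*0 = -1333 + 0 = -1333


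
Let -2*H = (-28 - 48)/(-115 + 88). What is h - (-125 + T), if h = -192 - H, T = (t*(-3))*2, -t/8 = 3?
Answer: -5659/27 ≈ -209.59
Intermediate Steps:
t = -24 (t = -8*3 = -24)
H = -38/27 (H = -(-28 - 48)/(2*(-115 + 88)) = -(-38)/(-27) = -(-38)*(-1)/27 = -½*76/27 = -38/27 ≈ -1.4074)
T = 144 (T = -24*(-3)*2 = 72*2 = 144)
h = -5146/27 (h = -192 - 1*(-38/27) = -192 + 38/27 = -5146/27 ≈ -190.59)
h - (-125 + T) = -5146/27 - (-125 + 144) = -5146/27 - 1*19 = -5146/27 - 19 = -5659/27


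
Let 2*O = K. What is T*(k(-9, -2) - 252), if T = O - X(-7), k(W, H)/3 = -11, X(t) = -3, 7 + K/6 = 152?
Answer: -124830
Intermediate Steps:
K = 870 (K = -42 + 6*152 = -42 + 912 = 870)
k(W, H) = -33 (k(W, H) = 3*(-11) = -33)
O = 435 (O = (½)*870 = 435)
T = 438 (T = 435 - 1*(-3) = 435 + 3 = 438)
T*(k(-9, -2) - 252) = 438*(-33 - 252) = 438*(-285) = -124830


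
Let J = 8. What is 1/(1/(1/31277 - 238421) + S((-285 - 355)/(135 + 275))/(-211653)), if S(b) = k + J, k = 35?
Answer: -526105411702416/109091632123 ≈ -4822.6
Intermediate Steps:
S(b) = 43 (S(b) = 35 + 8 = 43)
1/(1/(1/31277 - 238421) + S((-285 - 355)/(135 + 275))/(-211653)) = 1/(1/(1/31277 - 238421) + 43/(-211653)) = 1/(1/(1/31277 - 238421) + 43*(-1/211653)) = 1/(1/(-7457093616/31277) - 43/211653) = 1/(-31277/7457093616 - 43/211653) = 1/(-109091632123/526105411702416) = -526105411702416/109091632123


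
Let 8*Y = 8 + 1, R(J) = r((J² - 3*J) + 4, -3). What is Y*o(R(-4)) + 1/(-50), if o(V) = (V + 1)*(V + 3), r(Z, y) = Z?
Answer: 259871/200 ≈ 1299.4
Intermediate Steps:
R(J) = 4 + J² - 3*J (R(J) = (J² - 3*J) + 4 = 4 + J² - 3*J)
o(V) = (1 + V)*(3 + V)
Y = 9/8 (Y = (8 + 1)/8 = (⅛)*9 = 9/8 ≈ 1.1250)
Y*o(R(-4)) + 1/(-50) = 9*(3 + (4 + (-4)² - 3*(-4))² + 4*(4 + (-4)² - 3*(-4)))/8 + 1/(-50) = 9*(3 + (4 + 16 + 12)² + 4*(4 + 16 + 12))/8 - 1/50 = 9*(3 + 32² + 4*32)/8 - 1/50 = 9*(3 + 1024 + 128)/8 - 1/50 = (9/8)*1155 - 1/50 = 10395/8 - 1/50 = 259871/200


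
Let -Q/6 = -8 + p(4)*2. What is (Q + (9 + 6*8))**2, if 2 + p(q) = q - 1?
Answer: 8649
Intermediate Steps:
p(q) = -3 + q (p(q) = -2 + (q - 1) = -2 + (-1 + q) = -3 + q)
Q = 36 (Q = -6*(-8 + (-3 + 4)*2) = -6*(-8 + 1*2) = -6*(-8 + 2) = -6*(-6) = 36)
(Q + (9 + 6*8))**2 = (36 + (9 + 6*8))**2 = (36 + (9 + 48))**2 = (36 + 57)**2 = 93**2 = 8649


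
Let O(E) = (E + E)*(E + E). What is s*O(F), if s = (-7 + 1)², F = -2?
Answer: 576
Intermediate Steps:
O(E) = 4*E² (O(E) = (2*E)*(2*E) = 4*E²)
s = 36 (s = (-6)² = 36)
s*O(F) = 36*(4*(-2)²) = 36*(4*4) = 36*16 = 576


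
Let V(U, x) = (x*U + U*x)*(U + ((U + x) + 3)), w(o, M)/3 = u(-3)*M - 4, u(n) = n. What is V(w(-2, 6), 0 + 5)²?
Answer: 6697785600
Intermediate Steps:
w(o, M) = -12 - 9*M (w(o, M) = 3*(-3*M - 4) = 3*(-4 - 3*M) = -12 - 9*M)
V(U, x) = 2*U*x*(3 + x + 2*U) (V(U, x) = (U*x + U*x)*(U + (3 + U + x)) = (2*U*x)*(3 + x + 2*U) = 2*U*x*(3 + x + 2*U))
V(w(-2, 6), 0 + 5)² = (2*(-12 - 9*6)*(0 + 5)*(3 + (0 + 5) + 2*(-12 - 9*6)))² = (2*(-12 - 54)*5*(3 + 5 + 2*(-12 - 54)))² = (2*(-66)*5*(3 + 5 + 2*(-66)))² = (2*(-66)*5*(3 + 5 - 132))² = (2*(-66)*5*(-124))² = 81840² = 6697785600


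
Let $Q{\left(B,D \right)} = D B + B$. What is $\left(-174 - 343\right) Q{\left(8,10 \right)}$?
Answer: $-45496$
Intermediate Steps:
$Q{\left(B,D \right)} = B + B D$ ($Q{\left(B,D \right)} = B D + B = B + B D$)
$\left(-174 - 343\right) Q{\left(8,10 \right)} = \left(-174 - 343\right) 8 \left(1 + 10\right) = - 517 \cdot 8 \cdot 11 = \left(-517\right) 88 = -45496$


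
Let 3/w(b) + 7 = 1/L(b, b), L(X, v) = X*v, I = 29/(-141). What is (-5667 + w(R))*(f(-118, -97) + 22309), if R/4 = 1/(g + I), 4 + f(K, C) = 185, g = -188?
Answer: -89468638268841390/701985697 ≈ -1.2745e+8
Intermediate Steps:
f(K, C) = 181 (f(K, C) = -4 + 185 = 181)
I = -29/141 (I = 29*(-1/141) = -29/141 ≈ -0.20567)
R = -564/26537 (R = 4/(-188 - 29/141) = 4/(-26537/141) = 4*(-141/26537) = -564/26537 ≈ -0.021253)
w(b) = 3/(-7 + b⁻²) (w(b) = 3/(-7 + 1/(b*b)) = 3/(-7 + 1/(b²)) = 3/(-7 + b⁻²))
(-5667 + w(R))*(f(-118, -97) + 22309) = (-5667 - 3*(-564/26537)²/(-1 + 7*(-564/26537)²))*(181 + 22309) = (-5667 - 3*318096/704212369/(-1 + 7*(318096/704212369)))*22490 = (-5667 - 3*318096/704212369/(-1 + 318096/100601767))*22490 = (-5667 - 3*318096/704212369/(-100283671/100601767))*22490 = (-5667 - 3*318096/704212369*(-100601767/100283671))*22490 = (-5667 + 954288/701985697)*22490 = -3978151990611/701985697*22490 = -89468638268841390/701985697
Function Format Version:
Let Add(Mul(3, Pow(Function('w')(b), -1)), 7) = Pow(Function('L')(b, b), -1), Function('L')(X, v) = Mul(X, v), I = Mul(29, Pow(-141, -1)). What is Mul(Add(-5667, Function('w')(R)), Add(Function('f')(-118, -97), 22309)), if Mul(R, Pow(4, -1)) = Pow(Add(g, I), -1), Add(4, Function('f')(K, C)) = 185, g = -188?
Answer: Rational(-89468638268841390, 701985697) ≈ -1.2745e+8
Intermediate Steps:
Function('f')(K, C) = 181 (Function('f')(K, C) = Add(-4, 185) = 181)
I = Rational(-29, 141) (I = Mul(29, Rational(-1, 141)) = Rational(-29, 141) ≈ -0.20567)
R = Rational(-564, 26537) (R = Mul(4, Pow(Add(-188, Rational(-29, 141)), -1)) = Mul(4, Pow(Rational(-26537, 141), -1)) = Mul(4, Rational(-141, 26537)) = Rational(-564, 26537) ≈ -0.021253)
Function('w')(b) = Mul(3, Pow(Add(-7, Pow(b, -2)), -1)) (Function('w')(b) = Mul(3, Pow(Add(-7, Pow(Mul(b, b), -1)), -1)) = Mul(3, Pow(Add(-7, Pow(Pow(b, 2), -1)), -1)) = Mul(3, Pow(Add(-7, Pow(b, -2)), -1)))
Mul(Add(-5667, Function('w')(R)), Add(Function('f')(-118, -97), 22309)) = Mul(Add(-5667, Mul(-3, Pow(Rational(-564, 26537), 2), Pow(Add(-1, Mul(7, Pow(Rational(-564, 26537), 2))), -1))), Add(181, 22309)) = Mul(Add(-5667, Mul(-3, Rational(318096, 704212369), Pow(Add(-1, Mul(7, Rational(318096, 704212369))), -1))), 22490) = Mul(Add(-5667, Mul(-3, Rational(318096, 704212369), Pow(Add(-1, Rational(318096, 100601767)), -1))), 22490) = Mul(Add(-5667, Mul(-3, Rational(318096, 704212369), Pow(Rational(-100283671, 100601767), -1))), 22490) = Mul(Add(-5667, Mul(-3, Rational(318096, 704212369), Rational(-100601767, 100283671))), 22490) = Mul(Add(-5667, Rational(954288, 701985697)), 22490) = Mul(Rational(-3978151990611, 701985697), 22490) = Rational(-89468638268841390, 701985697)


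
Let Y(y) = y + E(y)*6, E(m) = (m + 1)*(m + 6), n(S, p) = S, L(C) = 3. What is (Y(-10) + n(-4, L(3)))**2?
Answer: 40804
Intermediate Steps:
E(m) = (1 + m)*(6 + m)
Y(y) = 36 + 6*y**2 + 43*y (Y(y) = y + (6 + y**2 + 7*y)*6 = y + (36 + 6*y**2 + 42*y) = 36 + 6*y**2 + 43*y)
(Y(-10) + n(-4, L(3)))**2 = ((36 + 6*(-10)**2 + 43*(-10)) - 4)**2 = ((36 + 6*100 - 430) - 4)**2 = ((36 + 600 - 430) - 4)**2 = (206 - 4)**2 = 202**2 = 40804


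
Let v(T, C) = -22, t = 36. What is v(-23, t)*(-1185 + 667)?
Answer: 11396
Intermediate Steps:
v(-23, t)*(-1185 + 667) = -22*(-1185 + 667) = -22*(-518) = 11396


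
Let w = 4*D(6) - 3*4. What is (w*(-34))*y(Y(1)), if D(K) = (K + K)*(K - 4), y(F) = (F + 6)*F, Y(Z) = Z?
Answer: -19992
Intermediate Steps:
y(F) = F*(6 + F) (y(F) = (6 + F)*F = F*(6 + F))
D(K) = 2*K*(-4 + K) (D(K) = (2*K)*(-4 + K) = 2*K*(-4 + K))
w = 84 (w = 4*(2*6*(-4 + 6)) - 3*4 = 4*(2*6*2) - 12 = 4*24 - 12 = 96 - 12 = 84)
(w*(-34))*y(Y(1)) = (84*(-34))*(1*(6 + 1)) = -2856*7 = -19992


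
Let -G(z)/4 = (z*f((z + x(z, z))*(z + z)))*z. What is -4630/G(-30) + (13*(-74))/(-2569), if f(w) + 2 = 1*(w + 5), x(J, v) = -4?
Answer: 708721207/1889448120 ≈ 0.37509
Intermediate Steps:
f(w) = 3 + w (f(w) = -2 + 1*(w + 5) = -2 + 1*(5 + w) = -2 + (5 + w) = 3 + w)
G(z) = -4*z²*(3 + 2*z*(-4 + z)) (G(z) = -4*z*(3 + (z - 4)*(z + z))*z = -4*z*(3 + (-4 + z)*(2*z))*z = -4*z*(3 + 2*z*(-4 + z))*z = -4*z²*(3 + 2*z*(-4 + z)))
-4630/G(-30) + (13*(-74))/(-2569) = -4630*1/(900*(-12 - 8*(-30)*(-4 - 30))) + (13*(-74))/(-2569) = -4630*1/(900*(-12 - 8*(-30)*(-34))) - 962*(-1/2569) = -4630*1/(900*(-12 - 8160)) + 962/2569 = -4630/(900*(-8172)) + 962/2569 = -4630/(-7354800) + 962/2569 = -4630*(-1/7354800) + 962/2569 = 463/735480 + 962/2569 = 708721207/1889448120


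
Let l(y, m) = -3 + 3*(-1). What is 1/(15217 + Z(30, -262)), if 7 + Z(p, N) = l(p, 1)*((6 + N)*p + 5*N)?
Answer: 1/69150 ≈ 1.4461e-5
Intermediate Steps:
l(y, m) = -6 (l(y, m) = -3 - 3 = -6)
Z(p, N) = -7 - 30*N - 6*p*(6 + N) (Z(p, N) = -7 - 6*((6 + N)*p + 5*N) = -7 - 6*(p*(6 + N) + 5*N) = -7 - 6*(5*N + p*(6 + N)) = -7 + (-30*N - 6*p*(6 + N)) = -7 - 30*N - 6*p*(6 + N))
1/(15217 + Z(30, -262)) = 1/(15217 + (-7 - 36*30 - 30*(-262) - 6*(-262)*30)) = 1/(15217 + (-7 - 1080 + 7860 + 47160)) = 1/(15217 + 53933) = 1/69150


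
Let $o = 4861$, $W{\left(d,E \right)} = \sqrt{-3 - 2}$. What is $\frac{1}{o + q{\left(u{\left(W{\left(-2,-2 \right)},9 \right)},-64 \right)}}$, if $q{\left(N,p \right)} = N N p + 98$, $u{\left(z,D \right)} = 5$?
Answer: $\frac{1}{3359} \approx 0.00029771$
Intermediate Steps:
$W{\left(d,E \right)} = i \sqrt{5}$ ($W{\left(d,E \right)} = \sqrt{-5} = i \sqrt{5}$)
$q{\left(N,p \right)} = 98 + p N^{2}$ ($q{\left(N,p \right)} = N^{2} p + 98 = p N^{2} + 98 = 98 + p N^{2}$)
$\frac{1}{o + q{\left(u{\left(W{\left(-2,-2 \right)},9 \right)},-64 \right)}} = \frac{1}{4861 + \left(98 - 64 \cdot 5^{2}\right)} = \frac{1}{4861 + \left(98 - 1600\right)} = \frac{1}{4861 - 1502} = \frac{1}{3359}$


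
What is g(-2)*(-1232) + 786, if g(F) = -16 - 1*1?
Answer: 21730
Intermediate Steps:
g(F) = -17 (g(F) = -16 - 1 = -17)
g(-2)*(-1232) + 786 = -17*(-1232) + 786 = 20944 + 786 = 21730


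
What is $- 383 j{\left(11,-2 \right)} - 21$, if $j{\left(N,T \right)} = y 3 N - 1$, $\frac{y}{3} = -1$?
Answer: $38279$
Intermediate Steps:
$y = -3$ ($y = 3 \left(-1\right) = -3$)
$j{\left(N,T \right)} = -1 - 9 N$ ($j{\left(N,T \right)} = - 3 \cdot 3 N - 1 = - 9 N - 1 = -1 - 9 N$)
$- 383 j{\left(11,-2 \right)} - 21 = - 383 \left(-1 - 99\right) - 21 = \left(-383\right) \left(-100\right) - 21 = 38300 - 21 = 38279$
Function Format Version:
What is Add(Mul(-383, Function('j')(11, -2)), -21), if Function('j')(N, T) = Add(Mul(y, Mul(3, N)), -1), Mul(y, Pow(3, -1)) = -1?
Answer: 38279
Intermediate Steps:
y = -3 (y = Mul(3, -1) = -3)
Function('j')(N, T) = Add(-1, Mul(-9, N)) (Function('j')(N, T) = Add(Mul(-3, Mul(3, N)), -1) = Add(Mul(-9, N), -1) = Add(-1, Mul(-9, N)))
Add(Mul(-383, Function('j')(11, -2)), -21) = Add(Mul(-383, Add(-1, Mul(-9, 11))), -21) = Add(Mul(-383, Add(-1, -99)), -21) = Add(Mul(-383, -100), -21) = Add(38300, -21) = 38279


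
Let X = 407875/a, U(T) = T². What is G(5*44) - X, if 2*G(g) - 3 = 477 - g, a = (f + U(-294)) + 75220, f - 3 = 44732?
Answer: 26422955/206391 ≈ 128.02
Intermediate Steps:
f = 44735 (f = 3 + 44732 = 44735)
a = 206391 (a = (44735 + (-294)²) + 75220 = (44735 + 86436) + 75220 = 131171 + 75220 = 206391)
G(g) = 240 - g/2 (G(g) = 3/2 + (477 - g)/2 = 3/2 + (477/2 - g/2) = 240 - g/2)
X = 407875/206391 ≈ 1.9762
G(5*44) - X = (240 - 5*44/2) - 1*407875/206391 = (240 - ½*220) - 407875/206391 = (240 - 110) - 407875/206391 = 130 - 407875/206391 = 26422955/206391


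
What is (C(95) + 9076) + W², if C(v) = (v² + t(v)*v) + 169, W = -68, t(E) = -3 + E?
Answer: 31634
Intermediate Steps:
C(v) = 169 + v² + v*(-3 + v) (C(v) = (v² + (-3 + v)*v) + 169 = (v² + v*(-3 + v)) + 169 = 169 + v² + v*(-3 + v))
(C(95) + 9076) + W² = ((169 + 95² + 95*(-3 + 95)) + 9076) + (-68)² = ((169 + 9025 + 95*92) + 9076) + 4624 = ((169 + 9025 + 8740) + 9076) + 4624 = (17934 + 9076) + 4624 = 27010 + 4624 = 31634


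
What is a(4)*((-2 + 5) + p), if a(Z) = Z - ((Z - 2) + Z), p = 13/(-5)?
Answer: -⅘ ≈ -0.80000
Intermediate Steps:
p = -13/5 (p = 13*(-⅕) = -13/5 ≈ -2.6000)
a(Z) = 2 - Z (a(Z) = Z - ((-2 + Z) + Z) = Z - (-2 + 2*Z) = Z + (2 - 2*Z) = 2 - Z)
a(4)*((-2 + 5) + p) = (2 - 1*4)*((-2 + 5) - 13/5) = (2 - 4)*(3 - 13/5) = -2*⅖ = -⅘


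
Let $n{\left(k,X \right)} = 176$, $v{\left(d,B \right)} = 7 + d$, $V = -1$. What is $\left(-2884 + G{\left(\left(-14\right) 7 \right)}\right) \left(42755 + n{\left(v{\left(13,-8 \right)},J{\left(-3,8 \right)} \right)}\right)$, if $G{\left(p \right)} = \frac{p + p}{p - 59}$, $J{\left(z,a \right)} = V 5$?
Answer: $- \frac{19430227152}{157} \approx -1.2376 \cdot 10^{8}$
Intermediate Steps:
$J{\left(z,a \right)} = -5$ ($J{\left(z,a \right)} = \left(-1\right) 5 = -5$)
$G{\left(p \right)} = \frac{2 p}{-59 + p}$
$\left(-2884 + G{\left(\left(-14\right) 7 \right)}\right) \left(42755 + n{\left(v{\left(13,-8 \right)},J{\left(-3,8 \right)} \right)}\right) = \left(-2884 + \frac{2 \left(\left(-14\right) 7\right)}{-59 - 98}\right) \left(42755 + 176\right) = \left(-2884 + 2 \left(-98\right) \frac{1}{-59 - 98}\right) 42931 = \left(-2884 + 2 \left(-98\right) \frac{1}{-157}\right) 42931 = \left(-2884 + 2 \left(-98\right) \left(- \frac{1}{157}\right)\right) 42931 = \left(-2884 + \frac{196}{157}\right) 42931 = \left(- \frac{452592}{157}\right) 42931 = - \frac{19430227152}{157}$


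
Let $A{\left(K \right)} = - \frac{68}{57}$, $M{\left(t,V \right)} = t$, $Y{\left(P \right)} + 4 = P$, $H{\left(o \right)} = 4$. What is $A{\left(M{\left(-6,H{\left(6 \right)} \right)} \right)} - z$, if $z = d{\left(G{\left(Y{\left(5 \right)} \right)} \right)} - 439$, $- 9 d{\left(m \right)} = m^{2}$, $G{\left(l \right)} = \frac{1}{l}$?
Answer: $\frac{74884}{171} \approx 437.92$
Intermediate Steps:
$Y{\left(P \right)} = -4 + P$
$d{\left(m \right)} = - \frac{m^{2}}{9}$
$A{\left(K \right)} = - \frac{68}{57}$ ($A{\left(K \right)} = \left(-68\right) \frac{1}{57} = - \frac{68}{57}$)
$z = - \frac{3952}{9}$ ($z = - \frac{\left(\frac{1}{-4 + 5}\right)^{2}}{9} - 439 = - \frac{\left(1^{-1}\right)^{2}}{9} - 439 = - \frac{1^{2}}{9} - 439 = \left(- \frac{1}{9}\right) 1 - 439 = - \frac{1}{9} - 439 = - \frac{3952}{9} \approx -439.11$)
$A{\left(M{\left(-6,H{\left(6 \right)} \right)} \right)} - z = - \frac{68}{57} - - \frac{3952}{9} = - \frac{68}{57} + \frac{3952}{9} = \frac{74884}{171}$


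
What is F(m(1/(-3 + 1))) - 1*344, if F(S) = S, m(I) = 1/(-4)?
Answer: -1377/4 ≈ -344.25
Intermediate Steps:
m(I) = -¼
F(m(1/(-3 + 1))) - 1*344 = -¼ - 1*344 = -¼ - 344 = -1377/4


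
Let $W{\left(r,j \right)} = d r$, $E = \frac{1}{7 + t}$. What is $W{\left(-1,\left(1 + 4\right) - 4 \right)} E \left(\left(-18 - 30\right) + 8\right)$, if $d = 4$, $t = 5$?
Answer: $\frac{40}{3} \approx 13.333$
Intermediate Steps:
$E = \frac{1}{12}$ ($E = \frac{1}{7 + 5} = \frac{1}{12} \approx 0.083333$)
$W{\left(r,j \right)} = 4 r$
$W{\left(-1,\left(1 + 4\right) - 4 \right)} E \left(\left(-18 - 30\right) + 8\right) = 4 \left(-1\right) \frac{1}{12} \left(\left(-18 - 30\right) + 8\right) = \left(-4\right) \frac{1}{12} \left(-48 + 8\right) = \left(- \frac{1}{3}\right) \left(-40\right) = \frac{40}{3}$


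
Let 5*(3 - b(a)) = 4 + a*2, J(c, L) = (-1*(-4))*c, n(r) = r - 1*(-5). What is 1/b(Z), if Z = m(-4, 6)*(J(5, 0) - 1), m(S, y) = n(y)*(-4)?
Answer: 5/1683 ≈ 0.0029709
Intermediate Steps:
n(r) = 5 + r (n(r) = r + 5 = 5 + r)
m(S, y) = -20 - 4*y (m(S, y) = (5 + y)*(-4) = -20 - 4*y)
J(c, L) = 4*c
Z = -836 (Z = (-20 - 4*6)*(4*5 - 1) = (-20 - 24)*(20 - 1) = -44*19 = -836)
b(a) = 11/5 - 2*a/5 (b(a) = 3 - (4 + a*2)/5 = 3 - (4 + 2*a)/5 = 3 + (-4/5 - 2*a/5) = 11/5 - 2*a/5)
1/b(Z) = 1/(11/5 - 2/5*(-836)) = 1/(11/5 + 1672/5) = 1/(1683/5) = 5/1683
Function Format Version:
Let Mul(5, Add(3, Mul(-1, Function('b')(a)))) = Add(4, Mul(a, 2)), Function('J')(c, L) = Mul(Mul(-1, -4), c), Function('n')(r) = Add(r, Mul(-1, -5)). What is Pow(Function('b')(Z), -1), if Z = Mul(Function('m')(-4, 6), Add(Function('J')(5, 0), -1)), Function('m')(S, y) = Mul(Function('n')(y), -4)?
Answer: Rational(5, 1683) ≈ 0.0029709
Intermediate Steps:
Function('n')(r) = Add(5, r) (Function('n')(r) = Add(r, 5) = Add(5, r))
Function('m')(S, y) = Add(-20, Mul(-4, y)) (Function('m')(S, y) = Mul(Add(5, y), -4) = Add(-20, Mul(-4, y)))
Function('J')(c, L) = Mul(4, c)
Z = -836 (Z = Mul(Add(-20, Mul(-4, 6)), Add(Mul(4, 5), -1)) = Mul(Add(-20, -24), Add(20, -1)) = Mul(-44, 19) = -836)
Function('b')(a) = Add(Rational(11, 5), Mul(Rational(-2, 5), a)) (Function('b')(a) = Add(3, Mul(Rational(-1, 5), Add(4, Mul(a, 2)))) = Add(3, Mul(Rational(-1, 5), Add(4, Mul(2, a)))) = Add(3, Add(Rational(-4, 5), Mul(Rational(-2, 5), a))) = Add(Rational(11, 5), Mul(Rational(-2, 5), a)))
Pow(Function('b')(Z), -1) = Pow(Add(Rational(11, 5), Mul(Rational(-2, 5), -836)), -1) = Pow(Add(Rational(11, 5), Rational(1672, 5)), -1) = Pow(Rational(1683, 5), -1) = Rational(5, 1683)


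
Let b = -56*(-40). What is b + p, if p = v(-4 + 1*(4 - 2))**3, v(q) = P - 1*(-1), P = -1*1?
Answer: 2240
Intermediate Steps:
P = -1
v(q) = 0 (v(q) = -1 - 1*(-1) = -1 + 1 = 0)
p = 0 (p = 0**3 = 0)
b = 2240
b + p = 2240 + 0 = 2240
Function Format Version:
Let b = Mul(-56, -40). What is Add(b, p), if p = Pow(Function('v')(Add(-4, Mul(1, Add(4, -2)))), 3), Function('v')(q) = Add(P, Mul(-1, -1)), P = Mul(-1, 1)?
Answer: 2240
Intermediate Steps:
P = -1
Function('v')(q) = 0 (Function('v')(q) = Add(-1, Mul(-1, -1)) = Add(-1, 1) = 0)
p = 0 (p = Pow(0, 3) = 0)
b = 2240
Add(b, p) = Add(2240, 0) = 2240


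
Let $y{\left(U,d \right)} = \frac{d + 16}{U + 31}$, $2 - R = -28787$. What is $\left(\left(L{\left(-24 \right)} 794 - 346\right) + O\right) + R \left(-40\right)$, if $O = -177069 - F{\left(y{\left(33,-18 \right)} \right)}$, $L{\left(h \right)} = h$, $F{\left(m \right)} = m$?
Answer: $- \frac{43136991}{32} \approx -1.348 \cdot 10^{6}$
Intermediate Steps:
$R = 28789$ ($R = 2 - -28787 = 2 + 28787 = 28789$)
$y{\left(U,d \right)} = \frac{16 + d}{31 + U}$
$O = - \frac{5666207}{32}$ ($O = -177069 - \frac{16 - 18}{31 + 33} = -177069 - \frac{1}{64} \left(-2\right) = -177069 - - \frac{1}{32} = -177069 + \frac{1}{32} = - \frac{5666207}{32} \approx -1.7707 \cdot 10^{5}$)
$\left(\left(L{\left(-24 \right)} 794 - 346\right) + O\right) + R \left(-40\right) = \left(\left(\left(-24\right) 794 - 346\right) - \frac{5666207}{32}\right) + 28789 \left(-40\right) = \left(\left(-19056 - 346\right) - \frac{5666207}{32}\right) - 1151560 = \left(-19402 - \frac{5666207}{32}\right) - 1151560 = - \frac{6287071}{32} - 1151560 = - \frac{43136991}{32}$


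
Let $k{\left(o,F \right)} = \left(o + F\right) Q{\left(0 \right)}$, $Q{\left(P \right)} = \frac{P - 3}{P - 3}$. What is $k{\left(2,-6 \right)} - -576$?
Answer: $572$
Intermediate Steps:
$Q{\left(P \right)} = 1$ ($Q{\left(P \right)} = \frac{-3 + P}{-3 + P} = 1$)
$k{\left(o,F \right)} = F + o$ ($k{\left(o,F \right)} = \left(o + F\right) 1 = \left(F + o\right) 1 = F + o$)
$k{\left(2,-6 \right)} - -576 = \left(-6 + 2\right) - -576 = -4 + 576 = 572$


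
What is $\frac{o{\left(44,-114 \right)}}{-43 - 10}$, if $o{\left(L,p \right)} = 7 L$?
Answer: $- \frac{308}{53} \approx -5.8113$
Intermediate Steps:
$\frac{o{\left(44,-114 \right)}}{-43 - 10} = \frac{7 \cdot 44}{-43 - 10} = \frac{308}{-53} = 308 \left(- \frac{1}{53}\right) = - \frac{308}{53}$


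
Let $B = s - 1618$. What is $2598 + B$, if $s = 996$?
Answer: $1976$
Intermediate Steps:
$B = -622$ ($B = 996 - 1618 = -622$)
$2598 + B = 2598 - 622 = 1976$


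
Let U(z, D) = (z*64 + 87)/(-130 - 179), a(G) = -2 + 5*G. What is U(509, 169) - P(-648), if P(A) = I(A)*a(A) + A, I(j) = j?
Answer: -648984575/309 ≈ -2.1003e+6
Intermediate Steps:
U(z, D) = -29/103 - 64*z/309 (U(z, D) = (64*z + 87)/(-309) = (87 + 64*z)*(-1/309) = -29/103 - 64*z/309)
P(A) = A + A*(-2 + 5*A) (P(A) = A*(-2 + 5*A) + A = A + A*(-2 + 5*A))
U(509, 169) - P(-648) = (-29/103 - 64/309*509) - (-648)*(-1 + 5*(-648)) = (-29/103 - 32576/309) - (-648)*(-1 - 3240) = -32663/309 - (-648)*(-3241) = -32663/309 - 1*2100168 = -32663/309 - 2100168 = -648984575/309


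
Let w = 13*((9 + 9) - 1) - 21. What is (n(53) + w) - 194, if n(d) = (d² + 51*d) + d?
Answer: 5571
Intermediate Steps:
n(d) = d² + 52*d
w = 200 (w = 13*(18 - 1) - 21 = 13*17 - 21 = 221 - 21 = 200)
(n(53) + w) - 194 = (53*(52 + 53) + 200) - 194 = (53*105 + 200) - 194 = (5565 + 200) - 194 = 5765 - 194 = 5571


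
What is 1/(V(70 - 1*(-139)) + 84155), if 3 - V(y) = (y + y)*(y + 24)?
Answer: -1/13236 ≈ -7.5552e-5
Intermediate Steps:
V(y) = 3 - 2*y*(24 + y) (V(y) = 3 - (y + y)*(y + 24) = 3 - 2*y*(24 + y))
1/(V(70 - 1*(-139)) + 84155) = 1/((3 - 48*(70 - 1*(-139)) - 2*(70 - 1*(-139))²) + 84155) = 1/((3 - 48*(70 + 139) - 2*(70 + 139)²) + 84155) = 1/((3 - 48*209 - 2*209²) + 84155) = 1/((3 - 10032 - 2*43681) + 84155) = 1/((3 - 10032 - 87362) + 84155) = 1/(-97391 + 84155) = 1/(-13236) = -1/13236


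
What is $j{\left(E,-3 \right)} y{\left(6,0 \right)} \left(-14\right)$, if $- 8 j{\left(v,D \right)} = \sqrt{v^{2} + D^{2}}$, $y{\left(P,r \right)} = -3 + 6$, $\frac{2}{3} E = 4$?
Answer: $\frac{63 \sqrt{5}}{4} \approx 35.218$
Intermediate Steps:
$E = 6$ ($E = \frac{3}{2} \cdot 4 = 6$)
$y{\left(P,r \right)} = 3$
$j{\left(v,D \right)} = - \frac{\sqrt{D^{2} + v^{2}}}{8}$ ($j{\left(v,D \right)} = - \frac{\sqrt{v^{2} + D^{2}}}{8} = - \frac{\sqrt{D^{2} + v^{2}}}{8}$)
$j{\left(E,-3 \right)} y{\left(6,0 \right)} \left(-14\right) = - \frac{\sqrt{\left(-3\right)^{2} + 6^{2}}}{8} \cdot 3 \left(-14\right) = - \frac{\sqrt{9 + 36}}{8} \cdot 3 \left(-14\right) = - \frac{\sqrt{45}}{8} \cdot 3 \left(-14\right) = - \frac{3 \sqrt{5}}{8} \cdot 3 \left(-14\right) = - \frac{9 \sqrt{5}}{8} \left(-14\right) = \frac{63 \sqrt{5}}{4}$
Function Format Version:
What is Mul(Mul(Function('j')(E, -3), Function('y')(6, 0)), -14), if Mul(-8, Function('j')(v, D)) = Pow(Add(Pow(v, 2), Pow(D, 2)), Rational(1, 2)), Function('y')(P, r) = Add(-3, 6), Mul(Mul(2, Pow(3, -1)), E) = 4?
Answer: Mul(Rational(63, 4), Pow(5, Rational(1, 2))) ≈ 35.218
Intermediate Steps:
E = 6 (E = Mul(Rational(3, 2), 4) = 6)
Function('y')(P, r) = 3
Function('j')(v, D) = Mul(Rational(-1, 8), Pow(Add(Pow(D, 2), Pow(v, 2)), Rational(1, 2))) (Function('j')(v, D) = Mul(Rational(-1, 8), Pow(Add(Pow(v, 2), Pow(D, 2)), Rational(1, 2))) = Mul(Rational(-1, 8), Pow(Add(Pow(D, 2), Pow(v, 2)), Rational(1, 2))))
Mul(Mul(Function('j')(E, -3), Function('y')(6, 0)), -14) = Mul(Mul(Mul(Rational(-1, 8), Pow(Add(Pow(-3, 2), Pow(6, 2)), Rational(1, 2))), 3), -14) = Mul(Mul(Mul(Rational(-1, 8), Pow(Add(9, 36), Rational(1, 2))), 3), -14) = Mul(Mul(Mul(Rational(-1, 8), Pow(45, Rational(1, 2))), 3), -14) = Mul(Mul(Mul(Rational(-1, 8), Mul(3, Pow(5, Rational(1, 2)))), 3), -14) = Mul(Mul(Mul(Rational(-3, 8), Pow(5, Rational(1, 2))), 3), -14) = Mul(Mul(Rational(-9, 8), Pow(5, Rational(1, 2))), -14) = Mul(Rational(63, 4), Pow(5, Rational(1, 2)))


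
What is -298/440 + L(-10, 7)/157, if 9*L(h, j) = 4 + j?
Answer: -208117/310860 ≈ -0.66949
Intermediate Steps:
L(h, j) = 4/9 + j/9 (L(h, j) = (4 + j)/9 = 4/9 + j/9)
-298/440 + L(-10, 7)/157 = -298/440 + (4/9 + (1/9)*7)/157 = -298*1/440 + (4/9 + 7/9)*(1/157) = -149/220 + (11/9)*(1/157) = -149/220 + 11/1413 = -208117/310860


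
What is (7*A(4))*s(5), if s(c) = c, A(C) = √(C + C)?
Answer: 70*√2 ≈ 98.995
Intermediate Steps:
A(C) = √2*√C (A(C) = √(2*C) = √2*√C)
(7*A(4))*s(5) = (7*(√2*√4))*5 = (7*(√2*2))*5 = (7*(2*√2))*5 = (14*√2)*5 = 70*√2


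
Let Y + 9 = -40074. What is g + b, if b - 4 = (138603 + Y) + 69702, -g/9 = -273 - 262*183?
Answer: 602197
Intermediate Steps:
Y = -40083 (Y = -9 - 40074 = -40083)
g = 433971 (g = -9*(-273 - 262*183) = -9*(-273 - 47946) = -9*(-48219) = 433971)
b = 168226 (b = 4 + ((138603 - 40083) + 69702) = 4 + (98520 + 69702) = 4 + 168222 = 168226)
g + b = 433971 + 168226 = 602197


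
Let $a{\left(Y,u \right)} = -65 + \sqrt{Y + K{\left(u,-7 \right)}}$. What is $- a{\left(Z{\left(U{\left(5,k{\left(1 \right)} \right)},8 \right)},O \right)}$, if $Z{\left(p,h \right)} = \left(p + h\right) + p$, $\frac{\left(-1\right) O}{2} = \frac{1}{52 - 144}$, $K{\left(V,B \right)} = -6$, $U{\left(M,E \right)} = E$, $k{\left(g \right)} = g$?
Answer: $63$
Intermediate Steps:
$O = \frac{1}{46}$ ($O = - \frac{2}{52 - 144} = - \frac{2}{-92} = \left(-2\right) \left(- \frac{1}{92}\right) = \frac{1}{46} \approx 0.021739$)
$Z{\left(p,h \right)} = h + 2 p$ ($Z{\left(p,h \right)} = \left(h + p\right) + p = h + 2 p$)
$a{\left(Y,u \right)} = -65 + \sqrt{-6 + Y}$ ($a{\left(Y,u \right)} = -65 + \sqrt{Y - 6} = -65 + \sqrt{-6 + Y}$)
$- a{\left(Z{\left(U{\left(5,k{\left(1 \right)} \right)},8 \right)},O \right)} = - (-65 + \sqrt{-6 + \left(8 + 2 \cdot 1\right)}) = - (-65 + \sqrt{-6 + \left(8 + 2\right)}) = - (-65 + \sqrt{-6 + 10}) = - (-65 + \sqrt{4}) = - (-65 + 2) = \left(-1\right) \left(-63\right) = 63$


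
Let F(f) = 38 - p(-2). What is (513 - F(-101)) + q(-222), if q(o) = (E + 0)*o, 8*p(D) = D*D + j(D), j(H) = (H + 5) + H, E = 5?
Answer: -5075/8 ≈ -634.38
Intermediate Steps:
j(H) = 5 + 2*H (j(H) = (5 + H) + H = 5 + 2*H)
p(D) = 5/8 + D/4 + D²/8 (p(D) = (D*D + (5 + 2*D))/8 = (D² + (5 + 2*D))/8 = (5 + D² + 2*D)/8 = 5/8 + D/4 + D²/8)
q(o) = 5*o (q(o) = (5 + 0)*o = 5*o)
F(f) = 299/8 (F(f) = 38 - (5/8 + (¼)*(-2) + (⅛)*(-2)²) = 38 - (5/8 - ½ + (⅛)*4) = 38 - (5/8 - ½ + ½) = 38 - 1*5/8 = 38 - 5/8 = 299/8)
(513 - F(-101)) + q(-222) = (513 - 1*299/8) + 5*(-222) = (513 - 299/8) - 1110 = 3805/8 - 1110 = -5075/8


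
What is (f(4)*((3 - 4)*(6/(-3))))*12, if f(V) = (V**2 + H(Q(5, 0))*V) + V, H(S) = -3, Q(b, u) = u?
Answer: 192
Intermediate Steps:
f(V) = V**2 - 2*V (f(V) = (V**2 - 3*V) + V = V**2 - 2*V)
(f(4)*((3 - 4)*(6/(-3))))*12 = ((4*(-2 + 4))*((3 - 4)*(6/(-3))))*12 = ((4*2)*(-6*(-1)/3))*12 = (8*(-1*(-2)))*12 = (8*2)*12 = 16*12 = 192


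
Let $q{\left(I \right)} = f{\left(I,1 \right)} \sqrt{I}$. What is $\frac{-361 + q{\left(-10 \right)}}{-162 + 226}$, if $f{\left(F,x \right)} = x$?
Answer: $- \frac{361}{64} + \frac{i \sqrt{10}}{64} \approx -5.6406 + 0.049411 i$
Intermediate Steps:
$q{\left(I \right)} = \sqrt{I}$ ($q{\left(I \right)} = 1 \sqrt{I} = \sqrt{I}$)
$\frac{-361 + q{\left(-10 \right)}}{-162 + 226} = \frac{-361 + \sqrt{-10}}{-162 + 226} = \frac{-361 + i \sqrt{10}}{64} = \left(-361 + i \sqrt{10}\right) \frac{1}{64} = - \frac{361}{64} + \frac{i \sqrt{10}}{64}$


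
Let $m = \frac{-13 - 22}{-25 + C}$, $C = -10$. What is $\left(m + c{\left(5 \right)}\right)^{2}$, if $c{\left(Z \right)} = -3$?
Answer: $4$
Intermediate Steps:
$m = 1$ ($m = \frac{-13 - 22}{-25 - 10} = - \frac{35}{-35} = \left(-35\right) \left(- \frac{1}{35}\right) = 1$)
$\left(m + c{\left(5 \right)}\right)^{2} = \left(1 - 3\right)^{2} = \left(-2\right)^{2} = 4$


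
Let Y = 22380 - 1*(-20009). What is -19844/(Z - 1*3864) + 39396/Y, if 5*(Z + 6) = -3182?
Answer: 1273376813/238777237 ≈ 5.3329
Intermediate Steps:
Z = -3212/5 (Z = -6 + (1/5)*(-3182) = -6 - 3182/5 = -3212/5 ≈ -642.40)
Y = 42389 (Y = 22380 + 20009 = 42389)
-19844/(Z - 1*3864) + 39396/Y = -19844/(-3212/5 - 1*3864) + 39396/42389 = -19844/(-3212/5 - 3864) + 39396*(1/42389) = -19844/(-22532/5) + 39396/42389 = -19844*(-5/22532) + 39396/42389 = 24805/5633 + 39396/42389 = 1273376813/238777237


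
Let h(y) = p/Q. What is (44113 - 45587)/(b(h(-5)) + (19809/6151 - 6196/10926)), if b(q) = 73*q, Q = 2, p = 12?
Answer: -49530693762/14807236663 ≈ -3.3450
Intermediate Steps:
h(y) = 6 (h(y) = 12/2 = 12*(½) = 6)
(44113 - 45587)/(b(h(-5)) + (19809/6151 - 6196/10926)) = (44113 - 45587)/(73*6 + (19809/6151 - 6196/10926)) = -1474/(438 + (19809*(1/6151) - 6196*1/10926)) = -1474/(438 + (19809/6151 - 3098/5463)) = -1474/(438 + 89160769/33602913) = -1474/14807236663/33602913 = -1474*33602913/14807236663 = -49530693762/14807236663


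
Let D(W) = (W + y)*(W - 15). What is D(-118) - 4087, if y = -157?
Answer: 32488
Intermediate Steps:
D(W) = (-157 + W)*(-15 + W) (D(W) = (W - 157)*(W - 15) = (-157 + W)*(-15 + W))
D(-118) - 4087 = (2355 + (-118)**2 - 172*(-118)) - 4087 = (2355 + 13924 + 20296) - 4087 = 36575 - 4087 = 32488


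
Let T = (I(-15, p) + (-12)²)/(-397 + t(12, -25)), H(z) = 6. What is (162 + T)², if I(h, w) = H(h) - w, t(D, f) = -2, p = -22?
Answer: 4155865156/159201 ≈ 26105.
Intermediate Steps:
I(h, w) = 6 - w
T = -172/399 (T = ((6 - 1*(-22)) + (-12)²)/(-397 - 2) = ((6 + 22) + 144)/(-399) = (28 + 144)*(-1/399) = 172*(-1/399) = -172/399 ≈ -0.43108)
(162 + T)² = (162 - 172/399)² = (64466/399)² = 4155865156/159201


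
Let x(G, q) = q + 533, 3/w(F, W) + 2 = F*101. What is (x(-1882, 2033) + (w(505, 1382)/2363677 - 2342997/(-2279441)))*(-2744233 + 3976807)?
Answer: 96608043266578420567678576/30533015453244519 ≈ 3.1641e+9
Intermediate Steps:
w(F, W) = 3/(-2 + 101*F) (w(F, W) = 3/(-2 + F*101) = 3/(-2 + 101*F))
x(G, q) = 533 + q
(x(-1882, 2033) + (w(505, 1382)/2363677 - 2342997/(-2279441)))*(-2744233 + 3976807) = ((533 + 2033) + ((3/(-2 + 101*505))/2363677 - 2342997/(-2279441)))*(-2744233 + 3976807) = (2566 + ((3/(-2 + 51005))*(1/2363677) - 2342997*(-1/2279441)))*1232574 = (2566 + ((3/51003)*(1/2363677) + 2342997/2279441))*1232574 = (2566 + ((3*(1/51003))*(1/2363677) + 2342997/2279441))*1232574 = (2566 + ((1/17001)*(1/2363677) + 2342997/2279441))*1232574 = (2566 + (1/40184872677 + 2342997/2279441))*1232574 = (2566 + 94153036129872410/91599046359733557)*1232574 = (235137305995206179672/91599046359733557)*1232574 = 96608043266578420567678576/30533015453244519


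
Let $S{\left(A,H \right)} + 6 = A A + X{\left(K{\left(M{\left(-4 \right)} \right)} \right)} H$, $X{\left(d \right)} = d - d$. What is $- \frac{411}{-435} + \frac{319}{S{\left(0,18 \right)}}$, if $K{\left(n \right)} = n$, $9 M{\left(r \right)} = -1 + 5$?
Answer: $- \frac{45433}{870} \approx -52.222$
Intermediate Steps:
$M{\left(r \right)} = \frac{4}{9}$ ($M{\left(r \right)} = \frac{-1 + 5}{9} = \frac{1}{9} \cdot 4 = \frac{4}{9}$)
$X{\left(d \right)} = 0$
$S{\left(A,H \right)} = -6 + A^{2}$ ($S{\left(A,H \right)} = -6 + \left(A A + 0 H\right) = -6 + \left(A^{2} + 0\right) = -6 + A^{2}$)
$- \frac{411}{-435} + \frac{319}{S{\left(0,18 \right)}} = - \frac{411}{-435} + \frac{319}{-6 + 0^{2}} = \left(-411\right) \left(- \frac{1}{435}\right) + \frac{319}{-6 + 0} = \frac{137}{145} + \frac{319}{-6} = \frac{137}{145} + 319 \left(- \frac{1}{6}\right) = \frac{137}{145} - \frac{319}{6} = - \frac{45433}{870}$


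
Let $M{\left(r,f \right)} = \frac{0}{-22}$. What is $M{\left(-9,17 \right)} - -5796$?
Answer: $5796$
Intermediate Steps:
$M{\left(r,f \right)} = 0$ ($M{\left(r,f \right)} = 0 \left(- \frac{1}{22}\right) = 0$)
$M{\left(-9,17 \right)} - -5796 = 0 - -5796 = 0 + 5796 = 5796$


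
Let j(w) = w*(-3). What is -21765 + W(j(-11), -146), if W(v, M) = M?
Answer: -21911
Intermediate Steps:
j(w) = -3*w
-21765 + W(j(-11), -146) = -21765 - 146 = -21911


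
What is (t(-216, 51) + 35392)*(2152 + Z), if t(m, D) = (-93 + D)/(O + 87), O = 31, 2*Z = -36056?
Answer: -33150786732/59 ≈ -5.6188e+8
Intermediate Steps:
Z = -18028 (Z = (½)*(-36056) = -18028)
t(m, D) = -93/118 + D/118 (t(m, D) = (-93 + D)/(31 + 87) = (-93 + D)/118 = (-93 + D)*(1/118) = -93/118 + D/118)
(t(-216, 51) + 35392)*(2152 + Z) = ((-93/118 + (1/118)*51) + 35392)*(2152 - 18028) = ((-93/118 + 51/118) + 35392)*(-15876) = (-21/59 + 35392)*(-15876) = (2088107/59)*(-15876) = -33150786732/59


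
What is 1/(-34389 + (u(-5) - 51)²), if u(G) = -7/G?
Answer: -25/798221 ≈ -3.1320e-5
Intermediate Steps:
1/(-34389 + (u(-5) - 51)²) = 1/(-34389 + (-7/(-5) - 51)²) = 1/(-34389 + (-7*(-⅕) - 51)²) = 1/(-34389 + (7/5 - 51)²) = 1/(-34389 + (-248/5)²) = 1/(-34389 + 61504/25) = 1/(-798221/25) = -25/798221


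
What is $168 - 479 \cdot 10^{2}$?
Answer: $-47732$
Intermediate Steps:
$168 - 479 \cdot 10^{2} = 168 - 47900 = -47732$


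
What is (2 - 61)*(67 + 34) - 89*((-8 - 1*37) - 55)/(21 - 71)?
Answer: -6137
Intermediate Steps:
(2 - 61)*(67 + 34) - 89*((-8 - 1*37) - 55)/(21 - 71) = -59*101 - 89*((-8 - 37) - 55)/(-50) = -5959 - 89*(-45 - 55)*(-1)/50 = -5959 - (-8900)*(-1)/50 = -5959 - 89*2 = -5959 - 178 = -6137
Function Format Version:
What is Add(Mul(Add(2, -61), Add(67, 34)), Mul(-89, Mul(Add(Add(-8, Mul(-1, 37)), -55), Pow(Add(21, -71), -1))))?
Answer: -6137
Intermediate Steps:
Add(Mul(Add(2, -61), Add(67, 34)), Mul(-89, Mul(Add(Add(-8, Mul(-1, 37)), -55), Pow(Add(21, -71), -1)))) = Add(Mul(-59, 101), Mul(-89, Mul(Add(Add(-8, -37), -55), Pow(-50, -1)))) = Add(-5959, Mul(-89, Mul(Add(-45, -55), Rational(-1, 50)))) = Add(-5959, Mul(-89, Mul(-100, Rational(-1, 50)))) = Add(-5959, Mul(-89, 2)) = Add(-5959, -178) = -6137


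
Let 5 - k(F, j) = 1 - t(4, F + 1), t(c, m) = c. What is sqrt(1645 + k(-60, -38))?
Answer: sqrt(1653) ≈ 40.657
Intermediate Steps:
k(F, j) = 8 (k(F, j) = 5 - (1 - 1*4) = 5 - (1 - 4) = 5 - 1*(-3) = 5 + 3 = 8)
sqrt(1645 + k(-60, -38)) = sqrt(1645 + 8) = sqrt(1653)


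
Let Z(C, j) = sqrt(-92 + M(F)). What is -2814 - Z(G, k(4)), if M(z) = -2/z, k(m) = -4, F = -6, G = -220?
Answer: -2814 - 5*I*sqrt(33)/3 ≈ -2814.0 - 9.5743*I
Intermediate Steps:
Z(C, j) = 5*I*sqrt(33)/3 (Z(C, j) = sqrt(-92 - 2/(-6)) = sqrt(-92 - 2*(-1/6)) = sqrt(-92 + 1/3) = sqrt(-275/3) = 5*I*sqrt(33)/3)
-2814 - Z(G, k(4)) = -2814 - 5*I*sqrt(33)/3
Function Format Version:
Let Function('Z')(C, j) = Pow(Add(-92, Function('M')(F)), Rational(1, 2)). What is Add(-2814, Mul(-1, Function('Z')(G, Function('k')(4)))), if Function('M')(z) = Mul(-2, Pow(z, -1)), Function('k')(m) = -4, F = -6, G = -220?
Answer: Add(-2814, Mul(Rational(-5, 3), I, Pow(33, Rational(1, 2)))) ≈ Add(-2814.0, Mul(-9.5743, I))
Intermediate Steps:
Function('Z')(C, j) = Mul(Rational(5, 3), I, Pow(33, Rational(1, 2))) (Function('Z')(C, j) = Pow(Add(-92, Mul(-2, Pow(-6, -1))), Rational(1, 2)) = Pow(Add(-92, Mul(-2, Rational(-1, 6))), Rational(1, 2)) = Pow(Add(-92, Rational(1, 3)), Rational(1, 2)) = Pow(Rational(-275, 3), Rational(1, 2)) = Mul(Rational(5, 3), I, Pow(33, Rational(1, 2))))
Add(-2814, Mul(-1, Function('Z')(G, Function('k')(4)))) = Add(-2814, Mul(-1, Mul(Rational(5, 3), I, Pow(33, Rational(1, 2))))) = Add(-2814, Mul(Rational(-5, 3), I, Pow(33, Rational(1, 2))))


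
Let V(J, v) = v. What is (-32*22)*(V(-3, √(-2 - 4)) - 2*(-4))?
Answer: -5632 - 704*I*√6 ≈ -5632.0 - 1724.4*I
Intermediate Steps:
(-32*22)*(V(-3, √(-2 - 4)) - 2*(-4)) = (-32*22)*(√(-2 - 4) - 2*(-4)) = -704*(√(-6) + 8) = -704*(I*√6 + 8) = -704*(8 + I*√6) = -5632 - 704*I*√6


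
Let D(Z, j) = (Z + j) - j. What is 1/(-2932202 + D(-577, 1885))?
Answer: -1/2932779 ≈ -3.4097e-7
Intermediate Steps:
D(Z, j) = Z
1/(-2932202 + D(-577, 1885)) = 1/(-2932202 - 577) = 1/(-2932779) = -1/2932779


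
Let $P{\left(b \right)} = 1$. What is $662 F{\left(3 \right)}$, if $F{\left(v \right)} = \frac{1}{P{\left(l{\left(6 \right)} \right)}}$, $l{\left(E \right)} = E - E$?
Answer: $662$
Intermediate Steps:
$l{\left(E \right)} = 0$
$F{\left(v \right)} = 1$ ($F{\left(v \right)} = 1^{-1} = 1$)
$662 F{\left(3 \right)} = 662 \cdot 1 = 662$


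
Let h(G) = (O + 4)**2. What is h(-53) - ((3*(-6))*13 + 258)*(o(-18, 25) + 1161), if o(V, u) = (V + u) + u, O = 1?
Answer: -28607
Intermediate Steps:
h(G) = 25 (h(G) = (1 + 4)**2 = 5**2 = 25)
o(V, u) = V + 2*u
h(-53) - ((3*(-6))*13 + 258)*(o(-18, 25) + 1161) = 25 - ((3*(-6))*13 + 258)*((-18 + 2*25) + 1161) = 25 - (-18*13 + 258)*((-18 + 50) + 1161) = 25 - (-234 + 258)*(32 + 1161) = 25 - 24*1193 = 25 - 1*28632 = 25 - 28632 = -28607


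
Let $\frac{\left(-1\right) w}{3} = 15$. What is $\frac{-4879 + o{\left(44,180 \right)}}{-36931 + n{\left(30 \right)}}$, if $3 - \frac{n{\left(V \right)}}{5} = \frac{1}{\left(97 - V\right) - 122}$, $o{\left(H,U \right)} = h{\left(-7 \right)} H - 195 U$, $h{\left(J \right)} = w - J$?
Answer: $\frac{458161}{406075} \approx 1.1283$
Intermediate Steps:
$w = -45$ ($w = \left(-3\right) 15 = -45$)
$h{\left(J \right)} = -45 - J$
$o{\left(H,U \right)} = - 195 U - 38 H$ ($o{\left(H,U \right)} = \left(-45 - -7\right) H - 195 U = \left(-45 + 7\right) H - 195 U = - 38 H - 195 U = - 195 U - 38 H$)
$n{\left(V \right)} = 15 - \frac{5}{-25 - V}$ ($n{\left(V \right)} = 15 - \frac{5}{\left(97 - V\right) - 122} = 15 - \frac{5}{-25 - V}$)
$\frac{-4879 + o{\left(44,180 \right)}}{-36931 + n{\left(30 \right)}} = \frac{-4879 - 36772}{-36931 + \frac{5 \left(76 + 3 \cdot 30\right)}{25 + 30}} = \frac{-4879 - 36772}{-36931 + \frac{5 \left(76 + 90\right)}{55}} = \frac{-4879 - 36772}{-36931 + 5 \cdot \frac{1}{55} \cdot 166} = - \frac{41651}{-36931 + \frac{166}{11}} = - \frac{41651}{- \frac{406075}{11}} = \left(-41651\right) \left(- \frac{11}{406075}\right) = \frac{458161}{406075}$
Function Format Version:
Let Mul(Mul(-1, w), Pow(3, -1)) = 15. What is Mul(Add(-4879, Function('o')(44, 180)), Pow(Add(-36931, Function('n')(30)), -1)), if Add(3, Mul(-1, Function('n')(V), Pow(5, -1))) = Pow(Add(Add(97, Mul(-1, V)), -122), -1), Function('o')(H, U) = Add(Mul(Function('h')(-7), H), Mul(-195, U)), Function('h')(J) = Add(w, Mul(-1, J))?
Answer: Rational(458161, 406075) ≈ 1.1283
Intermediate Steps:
w = -45 (w = Mul(-3, 15) = -45)
Function('h')(J) = Add(-45, Mul(-1, J))
Function('o')(H, U) = Add(Mul(-195, U), Mul(-38, H)) (Function('o')(H, U) = Add(Mul(Add(-45, Mul(-1, -7)), H), Mul(-195, U)) = Add(Mul(Add(-45, 7), H), Mul(-195, U)) = Add(Mul(-38, H), Mul(-195, U)) = Add(Mul(-195, U), Mul(-38, H)))
Function('n')(V) = Add(15, Mul(-5, Pow(Add(-25, Mul(-1, V)), -1))) (Function('n')(V) = Add(15, Mul(-5, Pow(Add(Add(97, Mul(-1, V)), -122), -1))) = Add(15, Mul(-5, Pow(Add(-25, Mul(-1, V)), -1))))
Mul(Add(-4879, Function('o')(44, 180)), Pow(Add(-36931, Function('n')(30)), -1)) = Mul(Add(-4879, Add(Mul(-195, 180), Mul(-38, 44))), Pow(Add(-36931, Mul(5, Pow(Add(25, 30), -1), Add(76, Mul(3, 30)))), -1)) = Mul(Add(-4879, Add(-35100, -1672)), Pow(Add(-36931, Mul(5, Pow(55, -1), Add(76, 90))), -1)) = Mul(Add(-4879, -36772), Pow(Add(-36931, Mul(5, Rational(1, 55), 166)), -1)) = Mul(-41651, Pow(Add(-36931, Rational(166, 11)), -1)) = Mul(-41651, Pow(Rational(-406075, 11), -1)) = Mul(-41651, Rational(-11, 406075)) = Rational(458161, 406075)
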